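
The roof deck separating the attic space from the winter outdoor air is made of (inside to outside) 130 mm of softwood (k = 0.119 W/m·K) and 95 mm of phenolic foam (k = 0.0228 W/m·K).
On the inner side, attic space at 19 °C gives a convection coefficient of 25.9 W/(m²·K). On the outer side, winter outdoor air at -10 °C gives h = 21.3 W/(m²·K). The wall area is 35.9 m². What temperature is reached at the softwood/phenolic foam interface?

T ≈ 12.9 °C

Series thermal resistances:
R_inner film = 1/(h_i·A) = 1/(25.9×35.9) = 0.001075 K/W
R_softwood = L/(kA) = 0.13/(0.119×35.9) = 0.03043 K/W
R_phenolic foam = L/(kA) = 0.095/(0.0228×35.9) = 0.1161 K/W
R_outer film = 1/(h_o·A) = 1/(21.3×35.9) = 0.001308 K/W
R_total = 0.1489 K/W;  Q = ΔT/R_total = 29/0.1489 = 194.8 W
T_interface = T_inner − Q·ΣR(inner→interface) = 19 − 195×0.03151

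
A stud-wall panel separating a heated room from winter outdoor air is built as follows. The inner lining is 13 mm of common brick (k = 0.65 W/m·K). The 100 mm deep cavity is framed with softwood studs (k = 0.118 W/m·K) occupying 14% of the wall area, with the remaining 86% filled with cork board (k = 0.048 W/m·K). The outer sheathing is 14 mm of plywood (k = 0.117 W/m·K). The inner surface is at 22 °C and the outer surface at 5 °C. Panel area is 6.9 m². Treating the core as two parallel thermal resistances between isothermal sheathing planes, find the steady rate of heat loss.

Q ≈ 62.7 W

Sheathing layers in series; stud and cavity paths in parallel between them.
R_inner = 0.013/(0.65×6.9) = 0.002899 K/W
R_stud  = 0.1/(0.118×0.14×6.9) = 0.8773 K/W
R_cav   = 0.1/(0.048×0.86×6.9) = 0.3511 K/W
1/R_core = 1/R_stud + 1/R_cav → R_core = 0.2507 K/W
R_outer = 0.014/(0.117×6.9) = 0.01734 K/W
R_total = 0.271 K/W
Q = ΔT/R_total = 17/0.271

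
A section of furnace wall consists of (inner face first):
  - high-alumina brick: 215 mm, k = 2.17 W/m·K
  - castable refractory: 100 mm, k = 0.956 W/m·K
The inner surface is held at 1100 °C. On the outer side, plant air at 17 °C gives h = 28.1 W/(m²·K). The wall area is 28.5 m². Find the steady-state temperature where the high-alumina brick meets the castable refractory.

Model the wall as resistances in series:
R_high-alumina brick = L/(kA) = 0.215/(2.17×28.5) = 0.003476 K/W
R_castable refractory = L/(kA) = 0.1/(0.956×28.5) = 0.00367 K/W
R_outer film = 1/(h_o·A) = 1/(28.1×28.5) = 0.001249 K/W
R_total = 0.008395 K/W;  Q = ΔT/R_total = 1083/0.008395 = 129000 W
T_interface = T_inner − Q·ΣR(inner→interface) = 1100 − 129000×0.003476

T ≈ 652 °C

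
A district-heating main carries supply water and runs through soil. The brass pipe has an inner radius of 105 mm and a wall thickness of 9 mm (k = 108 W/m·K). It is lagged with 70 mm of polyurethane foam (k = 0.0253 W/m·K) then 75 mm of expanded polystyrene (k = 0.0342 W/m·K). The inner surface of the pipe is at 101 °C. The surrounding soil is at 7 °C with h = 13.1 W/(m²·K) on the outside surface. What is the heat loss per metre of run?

Cylindrical conduction, so R = ln(r₂/r₁)/(2πkL) per layer, in series:
R_brass pipe wall = ln(114/105)/(2π×108×1) = 1.212×10^-4 K/W
R_polyurethane foam = ln(184/114)/(2π×0.0253×1) = 3.012 K/W
R_expanded polystyrene = ln(259/184)/(2π×0.0342×1) = 1.591 K/W
R_outer film = 1/(h_o·2πr_oL) = 1/(13.1×2π×0.259×1) = 0.04691 K/W
R_total = 4.65 K/W
Q = ΔT/R_total = 94/4.65

q′ ≈ 20.2 W/m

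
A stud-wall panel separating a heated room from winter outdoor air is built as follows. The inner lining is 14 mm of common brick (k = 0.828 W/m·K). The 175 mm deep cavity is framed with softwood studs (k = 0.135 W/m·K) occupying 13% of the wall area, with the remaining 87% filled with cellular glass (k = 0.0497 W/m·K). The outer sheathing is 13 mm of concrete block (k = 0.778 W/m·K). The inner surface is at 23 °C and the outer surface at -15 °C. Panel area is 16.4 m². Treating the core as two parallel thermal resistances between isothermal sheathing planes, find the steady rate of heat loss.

Q ≈ 214 W

Sheathing layers in series; stud and cavity paths in parallel between them.
R_inner = 0.014/(0.828×16.4) = 0.001031 K/W
R_stud  = 0.175/(0.135×0.13×16.4) = 0.608 K/W
R_cav   = 0.175/(0.0497×0.87×16.4) = 0.2468 K/W
1/R_core = 1/R_stud + 1/R_cav → R_core = 0.1755 K/W
R_outer = 0.013/(0.778×16.4) = 0.001019 K/W
R_total = 0.1776 K/W
Q = ΔT/R_total = 38/0.1776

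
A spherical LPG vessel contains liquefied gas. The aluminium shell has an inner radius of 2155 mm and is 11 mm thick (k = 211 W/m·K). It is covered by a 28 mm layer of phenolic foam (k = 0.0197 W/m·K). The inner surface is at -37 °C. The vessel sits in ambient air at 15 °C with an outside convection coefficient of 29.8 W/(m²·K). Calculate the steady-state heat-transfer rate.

Each spherical layer contributes R = (1/r_i − 1/r_o)/(4πk):
R_aluminium shell = (1/2.155 − 1/2.166)/(4π×211) = 8.888×10^-7 K/W
R_phenolic foam = (1/2.166 − 1/2.194)/(4π×0.0197) = 0.0238 K/W
R_outer film = 1/(h·4πr_o²) = 1/(29.8×4π×2.194²) = 5.548×10^-4 K/W
R_total = 0.02436 K/W
Q = ΔT/R_total = 52/0.02436

Q ≈ 2130 W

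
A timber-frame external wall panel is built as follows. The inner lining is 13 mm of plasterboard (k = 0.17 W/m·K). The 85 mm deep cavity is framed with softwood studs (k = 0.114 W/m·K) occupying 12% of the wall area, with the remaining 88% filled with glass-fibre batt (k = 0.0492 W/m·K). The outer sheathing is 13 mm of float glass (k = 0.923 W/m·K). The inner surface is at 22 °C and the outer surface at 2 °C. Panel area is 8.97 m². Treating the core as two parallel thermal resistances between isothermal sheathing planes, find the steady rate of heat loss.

Sheathing layers in series; stud and cavity paths in parallel between them.
R_inner = 0.013/(0.17×8.97) = 0.008525 K/W
R_stud  = 0.085/(0.114×0.12×8.97) = 0.6927 K/W
R_cav   = 0.085/(0.0492×0.88×8.97) = 0.2189 K/W
1/R_core = 1/R_stud + 1/R_cav → R_core = 0.1663 K/W
R_outer = 0.013/(0.923×8.97) = 0.00157 K/W
R_total = 0.1764 K/W
Q = ΔT/R_total = 20/0.1764

Q ≈ 113 W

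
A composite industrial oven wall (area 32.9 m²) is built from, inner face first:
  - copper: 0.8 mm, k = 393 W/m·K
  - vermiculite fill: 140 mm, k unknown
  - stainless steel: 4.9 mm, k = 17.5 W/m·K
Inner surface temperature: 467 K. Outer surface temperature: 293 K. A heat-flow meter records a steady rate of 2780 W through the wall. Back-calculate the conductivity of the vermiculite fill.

Thermal resistances in series:
R_copper = L/(kA) = 0.0008/(393×32.9) = 6.187×10^-8 K/W
R_stainless steel = L/(kA) = 0.0049/(17.5×32.9) = 8.511×10^-6 K/W
Sum of known resistances R_other = 8.573×10^-6 K/W
Total R = ΔT/Q = 174/2780 = 0.06259 K/W
R_vermiculite fill = R_total − R_other = 0.06258 K/W
k = L/(R·A) = 0.14/(0.06258×32.9)

k ≈ 0.068 W/(m·K)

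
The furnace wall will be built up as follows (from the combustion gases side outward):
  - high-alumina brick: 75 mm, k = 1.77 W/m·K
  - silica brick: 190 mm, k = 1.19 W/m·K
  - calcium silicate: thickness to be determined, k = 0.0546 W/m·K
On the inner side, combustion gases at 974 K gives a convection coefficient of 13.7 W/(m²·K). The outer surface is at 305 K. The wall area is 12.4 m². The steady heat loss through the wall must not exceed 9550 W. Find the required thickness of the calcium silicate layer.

Series thermal resistances:
R_inner film = 1/(h_i·A) = 1/(13.7×12.4) = 0.005887 K/W
R_high-alumina brick = L/(kA) = 0.075/(1.77×12.4) = 0.003417 K/W
R_silica brick = L/(kA) = 0.19/(1.19×12.4) = 0.01288 K/W
Sum of the known resistances R_other = 0.02218 K/W
Required total resistance R_tot = ΔT/Q_allow = 669/9550 = 0.07005 K/W
R_calcium silicate = R_tot − R_other = 0.04787 K/W
L = R·k·A = 0.04787×0.0546×12.4

L ≈ 32.4 mm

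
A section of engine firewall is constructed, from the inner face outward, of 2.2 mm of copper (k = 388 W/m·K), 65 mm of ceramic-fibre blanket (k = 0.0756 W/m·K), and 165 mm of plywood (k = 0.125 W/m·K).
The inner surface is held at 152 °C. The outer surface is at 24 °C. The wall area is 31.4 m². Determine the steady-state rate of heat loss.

Series thermal resistances:
R_copper = L/(kA) = 0.0022/(388×31.4) = 1.806×10^-7 K/W
R_ceramic-fibre blanket = L/(kA) = 0.065/(0.0756×31.4) = 0.02738 K/W
R_plywood = L/(kA) = 0.165/(0.125×31.4) = 0.04204 K/W
R_total = 0.06942 K/W
Q = ΔT / R_total = 128 / 0.06942

Q ≈ 1840 W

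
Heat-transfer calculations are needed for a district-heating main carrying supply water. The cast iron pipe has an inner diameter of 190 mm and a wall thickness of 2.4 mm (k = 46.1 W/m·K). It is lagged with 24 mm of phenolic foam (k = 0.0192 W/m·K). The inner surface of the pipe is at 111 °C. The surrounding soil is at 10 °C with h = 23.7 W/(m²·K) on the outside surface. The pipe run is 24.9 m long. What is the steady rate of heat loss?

Q ≈ 1340 W

Treating each annulus and film as a series resistance:
R_cast iron pipe wall = ln(97.4/95)/(2π×46.1×24.9) = 3.459×10^-6 K/W
R_phenolic foam = ln(121.4/97.4)/(2π×0.0192×24.9) = 0.07333 K/W
R_outer film = 1/(h_o·2πr_oL) = 1/(23.7×2π×0.1214×24.9) = 0.002222 K/W
R_total = 0.07555 K/W
Q = ΔT/R_total = 101/0.07555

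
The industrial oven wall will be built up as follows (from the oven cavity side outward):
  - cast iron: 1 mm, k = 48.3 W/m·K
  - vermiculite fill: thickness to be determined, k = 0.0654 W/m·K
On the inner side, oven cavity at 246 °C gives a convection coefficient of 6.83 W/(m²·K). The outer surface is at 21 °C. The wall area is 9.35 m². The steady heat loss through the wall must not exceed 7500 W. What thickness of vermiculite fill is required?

Model the wall as resistances in series:
R_inner film = 1/(h_i·A) = 1/(6.83×9.35) = 0.01566 K/W
R_cast iron = L/(kA) = 0.001/(48.3×9.35) = 2.214×10^-6 K/W
Sum of the known resistances R_other = 0.01566 K/W
Required total resistance R_tot = ΔT/Q_allow = 225/7500 = 0.03 K/W
R_vermiculite fill = R_tot − R_other = 0.01434 K/W
L = R·k·A = 0.01434×0.0654×9.35

L ≈ 8.77 mm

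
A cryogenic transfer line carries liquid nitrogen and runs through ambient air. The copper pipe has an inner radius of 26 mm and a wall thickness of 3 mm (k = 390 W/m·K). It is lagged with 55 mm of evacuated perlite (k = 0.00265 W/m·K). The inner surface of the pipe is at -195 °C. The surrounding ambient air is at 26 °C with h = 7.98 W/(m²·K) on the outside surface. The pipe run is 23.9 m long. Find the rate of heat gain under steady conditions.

For a radial system each layer contributes R = ln(r_out/r_in)/(2πkL); films add R = 1/(hA).
R_copper pipe wall = ln(29/26)/(2π×390×23.9) = 1.865×10^-6 K/W
R_evacuated perlite = ln(84/29)/(2π×0.00265×23.9) = 2.673 K/W
R_outer film = 1/(h_o·2πr_oL) = 1/(7.98×2π×0.084×23.9) = 0.009934 K/W
R_total = 2.682 K/W
Q = ΔT/R_total = 221/2.682

Q ≈ 82.4 W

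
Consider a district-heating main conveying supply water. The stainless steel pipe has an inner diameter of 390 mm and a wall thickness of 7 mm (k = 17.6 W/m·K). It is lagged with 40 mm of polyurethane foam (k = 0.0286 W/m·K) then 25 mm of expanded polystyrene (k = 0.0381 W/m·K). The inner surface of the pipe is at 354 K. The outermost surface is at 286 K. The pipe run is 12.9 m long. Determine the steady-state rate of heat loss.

Radial resistances (cylindrical: R_cond = ln(r_o/r_i)/(2πkL), R_conv = 1/(h·2πrL)):
R_stainless steel pipe wall = ln(202/195)/(2π×17.6×12.9) = 2.472×10^-5 K/W
R_polyurethane foam = ln(242/202)/(2π×0.0286×12.9) = 0.07794 K/W
R_expanded polystyrene = ln(267/242)/(2π×0.0381×12.9) = 0.03184 K/W
R_total = 0.1098 K/W
Q = ΔT/R_total = 68/0.1098

Q ≈ 619 W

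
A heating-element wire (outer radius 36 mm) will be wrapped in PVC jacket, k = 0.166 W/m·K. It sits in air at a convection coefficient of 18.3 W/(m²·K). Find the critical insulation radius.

For a cylinder r_cr = k/h = 0.166/18.3
r_cr = 9.07 mm; since the bare radius (36 mm) is above r_cr, any added insulation will reduce heat loss.

r_cr ≈ 9.07 mm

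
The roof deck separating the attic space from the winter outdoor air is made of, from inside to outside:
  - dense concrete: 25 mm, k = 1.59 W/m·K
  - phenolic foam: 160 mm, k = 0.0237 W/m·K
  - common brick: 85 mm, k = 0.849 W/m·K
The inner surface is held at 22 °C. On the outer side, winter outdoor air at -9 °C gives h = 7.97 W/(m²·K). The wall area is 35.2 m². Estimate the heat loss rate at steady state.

Q ≈ 156 W

Model the wall as resistances in series:
R_dense concrete = L/(kA) = 0.025/(1.59×35.2) = 4.467×10^-4 K/W
R_phenolic foam = L/(kA) = 0.16/(0.0237×35.2) = 0.1918 K/W
R_common brick = L/(kA) = 0.085/(0.849×35.2) = 0.002844 K/W
R_outer film = 1/(h_o·A) = 1/(7.97×35.2) = 0.003565 K/W
R_total = 0.1986 K/W
Q = ΔT / R_total = 31 / 0.1986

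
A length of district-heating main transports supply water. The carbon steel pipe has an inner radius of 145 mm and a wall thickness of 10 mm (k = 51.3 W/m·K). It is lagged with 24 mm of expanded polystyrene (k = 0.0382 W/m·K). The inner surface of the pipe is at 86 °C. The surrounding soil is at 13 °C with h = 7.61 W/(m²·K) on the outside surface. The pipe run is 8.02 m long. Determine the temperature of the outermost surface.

For a radial system each layer contributes R = ln(r_out/r_in)/(2πkL); films add R = 1/(hA).
R_carbon steel pipe wall = ln(155/145)/(2π×51.3×8.02) = 2.58×10^-5 K/W
R_expanded polystyrene = ln(179/155)/(2π×0.0382×8.02) = 0.07479 K/W
R_outer film = 1/(h_o·2πr_oL) = 1/(7.61×2π×0.179×8.02) = 0.01457 K/W
R_total = 0.08938 K/W
Q = ΔT/R_total = 73/0.08938
Q = 817 W
T_interface = T_inner − Q·ΣR(inner→interface) = 86 − 817×0.07481

T ≈ 24.9 °C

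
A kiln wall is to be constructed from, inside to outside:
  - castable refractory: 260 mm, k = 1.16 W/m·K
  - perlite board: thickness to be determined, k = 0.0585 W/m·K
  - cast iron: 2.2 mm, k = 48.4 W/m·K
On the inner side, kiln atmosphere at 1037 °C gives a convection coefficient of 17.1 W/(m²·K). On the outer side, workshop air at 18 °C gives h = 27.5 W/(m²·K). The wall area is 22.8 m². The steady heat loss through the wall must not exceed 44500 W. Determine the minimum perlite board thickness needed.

Series thermal resistances:
R_inner film = 1/(h_i·A) = 1/(17.1×22.8) = 0.002565 K/W
R_castable refractory = L/(kA) = 0.26/(1.16×22.8) = 0.009831 K/W
R_cast iron = L/(kA) = 0.0022/(48.4×22.8) = 1.994×10^-6 K/W
R_outer film = 1/(h_o·A) = 1/(27.5×22.8) = 0.001595 K/W
Sum of the known resistances R_other = 0.01399 K/W
Required total resistance R_tot = ΔT/Q_allow = 1019/44500 = 0.0229 K/W
R_perlite board = R_tot − R_other = 0.008906 K/W
L = R·k·A = 0.008906×0.0585×22.8

L ≈ 11.9 mm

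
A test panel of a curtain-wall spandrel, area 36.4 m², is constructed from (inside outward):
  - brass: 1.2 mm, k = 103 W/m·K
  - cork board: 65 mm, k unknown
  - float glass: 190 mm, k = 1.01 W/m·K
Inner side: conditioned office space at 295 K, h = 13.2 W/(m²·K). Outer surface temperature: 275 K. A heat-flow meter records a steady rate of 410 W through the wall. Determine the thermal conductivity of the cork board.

k ≈ 0.043 W/(m·K)

Thermal resistances in series:
R_inner film = 1/(h_i·A) = 1/(13.2×36.4) = 0.002081 K/W
R_brass = L/(kA) = 0.0012/(103×36.4) = 3.201×10^-7 K/W
R_float glass = L/(kA) = 0.19/(1.01×36.4) = 0.005168 K/W
Sum of known resistances R_other = 0.00725 K/W
Total R = ΔT/Q = 20/410 = 0.04878 K/W
R_cork board = R_total − R_other = 0.04153 K/W
k = L/(R·A) = 0.065/(0.04153×36.4)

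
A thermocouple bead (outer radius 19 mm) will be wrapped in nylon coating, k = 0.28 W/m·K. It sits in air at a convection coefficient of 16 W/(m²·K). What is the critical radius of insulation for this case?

For a sphere r_cr = 2k/h = 2×0.28/16
r_cr = 35 mm; since the bare radius (19 mm) is below r_cr, adding a thin layer of insulation will *increase* heat loss.

r_cr ≈ 35 mm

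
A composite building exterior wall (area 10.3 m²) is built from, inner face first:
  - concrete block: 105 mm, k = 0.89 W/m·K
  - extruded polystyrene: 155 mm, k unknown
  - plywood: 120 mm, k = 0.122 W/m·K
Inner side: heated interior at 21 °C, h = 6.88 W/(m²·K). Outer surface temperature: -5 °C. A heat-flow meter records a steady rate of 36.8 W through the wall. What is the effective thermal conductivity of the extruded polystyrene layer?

k ≈ 0.0257 W/(m·K)

Treating each layer as a thermal resistance in series:
R_inner film = 1/(h_i·A) = 1/(6.88×10.3) = 0.01411 K/W
R_concrete block = L/(kA) = 0.105/(0.89×10.3) = 0.01145 K/W
R_plywood = L/(kA) = 0.12/(0.122×10.3) = 0.0955 K/W
Sum of known resistances R_other = 0.1211 K/W
Total R = ΔT/Q = 26/36.8 = 0.7065 K/W
R_extruded polystyrene = R_total − R_other = 0.5855 K/W
k = L/(R·A) = 0.155/(0.5855×10.3)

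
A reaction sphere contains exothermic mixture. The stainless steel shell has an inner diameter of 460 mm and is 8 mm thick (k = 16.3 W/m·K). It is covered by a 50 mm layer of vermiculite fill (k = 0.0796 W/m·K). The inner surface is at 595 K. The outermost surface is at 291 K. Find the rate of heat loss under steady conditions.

For a spherical shell R = (1/r₁ − 1/r₂)/(4πk); film R = 1/(h·4πr²). In series:
R_stainless steel shell = (1/0.23 − 1/0.238)/(4π×16.3) = 7.135×10^-4 K/W
R_vermiculite fill = (1/0.238 − 1/0.288)/(4π×0.0796) = 0.7293 K/W
R_total = 0.73 K/W
Q = ΔT/R_total = 304/0.73

Q ≈ 416 W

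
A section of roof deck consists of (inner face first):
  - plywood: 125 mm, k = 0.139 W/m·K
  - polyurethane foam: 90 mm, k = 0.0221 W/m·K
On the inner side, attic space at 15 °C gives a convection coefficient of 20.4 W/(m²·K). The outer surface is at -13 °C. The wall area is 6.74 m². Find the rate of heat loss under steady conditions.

Using the resistance-network approach (series):
R_inner film = 1/(h_i·A) = 1/(20.4×6.74) = 0.007273 K/W
R_plywood = L/(kA) = 0.125/(0.139×6.74) = 0.1334 K/W
R_polyurethane foam = L/(kA) = 0.09/(0.0221×6.74) = 0.6042 K/W
R_total = 0.7449 K/W
Q = ΔT / R_total = 28 / 0.7449

Q ≈ 37.6 W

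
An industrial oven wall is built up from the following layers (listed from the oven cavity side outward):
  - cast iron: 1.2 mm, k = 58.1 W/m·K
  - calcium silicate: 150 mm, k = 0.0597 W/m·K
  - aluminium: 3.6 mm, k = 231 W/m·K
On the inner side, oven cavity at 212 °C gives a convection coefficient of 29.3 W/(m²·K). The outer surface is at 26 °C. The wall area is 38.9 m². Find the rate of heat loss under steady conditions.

Treating each layer as a thermal resistance in series:
R_inner film = 1/(h_i·A) = 1/(29.3×38.9) = 8.774×10^-4 K/W
R_cast iron = L/(kA) = 0.0012/(58.1×38.9) = 5.31×10^-7 K/W
R_calcium silicate = L/(kA) = 0.15/(0.0597×38.9) = 0.06459 K/W
R_aluminium = L/(kA) = 0.0036/(231×38.9) = 4.006×10^-7 K/W
R_total = 0.06547 K/W
Q = ΔT / R_total = 186 / 0.06547

Q ≈ 2840 W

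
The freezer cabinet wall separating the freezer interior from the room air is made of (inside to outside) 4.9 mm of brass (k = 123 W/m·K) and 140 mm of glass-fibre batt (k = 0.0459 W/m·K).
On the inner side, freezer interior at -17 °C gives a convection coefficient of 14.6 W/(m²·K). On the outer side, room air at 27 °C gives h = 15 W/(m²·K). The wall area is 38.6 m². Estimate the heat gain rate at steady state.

Q ≈ 533 W

Thermal resistances in series:
R_inner film = 1/(h_i·A) = 1/(14.6×38.6) = 0.001774 K/W
R_brass = L/(kA) = 0.0049/(123×38.6) = 1.032×10^-6 K/W
R_glass-fibre batt = L/(kA) = 0.14/(0.0459×38.6) = 0.07902 K/W
R_outer film = 1/(h_o·A) = 1/(15×38.6) = 0.001727 K/W
R_total = 0.08252 K/W
Q = ΔT / R_total = 44 / 0.08252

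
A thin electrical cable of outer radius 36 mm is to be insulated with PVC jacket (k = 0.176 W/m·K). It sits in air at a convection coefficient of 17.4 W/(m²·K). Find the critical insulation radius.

r_cr ≈ 10.1 mm

For a cylinder r_cr = k/h = 0.176/17.4
r_cr = 10.1 mm; since the bare radius (36 mm) is above r_cr, any added insulation will reduce heat loss.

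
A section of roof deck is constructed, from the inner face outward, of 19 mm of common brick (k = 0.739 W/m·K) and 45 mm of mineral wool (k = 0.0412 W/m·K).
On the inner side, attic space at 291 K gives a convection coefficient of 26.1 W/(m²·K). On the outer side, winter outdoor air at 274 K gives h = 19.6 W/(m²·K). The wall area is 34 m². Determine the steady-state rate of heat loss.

Using the resistance-network approach (series):
R_inner film = 1/(h_i·A) = 1/(26.1×34) = 0.001127 K/W
R_common brick = L/(kA) = 0.019/(0.739×34) = 7.562×10^-4 K/W
R_mineral wool = L/(kA) = 0.045/(0.0412×34) = 0.03212 K/W
R_outer film = 1/(h_o·A) = 1/(19.6×34) = 0.001501 K/W
R_total = 0.03551 K/W
Q = ΔT / R_total = 17 / 0.03551

Q ≈ 479 W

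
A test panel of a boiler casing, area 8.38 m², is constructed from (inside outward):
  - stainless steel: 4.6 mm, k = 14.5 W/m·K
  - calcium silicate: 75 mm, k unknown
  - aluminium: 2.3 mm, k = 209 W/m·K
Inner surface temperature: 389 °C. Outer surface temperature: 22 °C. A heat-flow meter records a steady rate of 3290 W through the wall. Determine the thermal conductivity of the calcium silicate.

Model the wall as resistances in series:
R_stainless steel = L/(kA) = 0.0046/(14.5×8.38) = 3.786×10^-5 K/W
R_aluminium = L/(kA) = 0.0023/(209×8.38) = 1.313×10^-6 K/W
Sum of known resistances R_other = 3.917×10^-5 K/W
Total R = ΔT/Q = 367/3290 = 0.1116 K/W
R_calcium silicate = R_total − R_other = 0.1115 K/W
k = L/(R·A) = 0.075/(0.1115×8.38)

k ≈ 0.0803 W/(m·K)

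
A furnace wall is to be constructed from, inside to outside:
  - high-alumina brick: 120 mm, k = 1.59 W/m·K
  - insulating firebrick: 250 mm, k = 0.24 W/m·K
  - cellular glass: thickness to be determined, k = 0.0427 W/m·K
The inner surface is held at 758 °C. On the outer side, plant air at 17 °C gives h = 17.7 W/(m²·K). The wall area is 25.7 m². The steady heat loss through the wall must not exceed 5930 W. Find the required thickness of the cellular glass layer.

L ≈ 87 mm

Using the resistance-network approach (series):
R_high-alumina brick = L/(kA) = 0.12/(1.59×25.7) = 0.002937 K/W
R_insulating firebrick = L/(kA) = 0.25/(0.24×25.7) = 0.04053 K/W
R_outer film = 1/(h_o·A) = 1/(17.7×25.7) = 0.002198 K/W
Sum of the known resistances R_other = 0.04567 K/W
Required total resistance R_tot = ΔT/Q_allow = 741/5930 = 0.125 K/W
R_cellular glass = R_tot − R_other = 0.07929 K/W
L = R·k·A = 0.07929×0.0427×25.7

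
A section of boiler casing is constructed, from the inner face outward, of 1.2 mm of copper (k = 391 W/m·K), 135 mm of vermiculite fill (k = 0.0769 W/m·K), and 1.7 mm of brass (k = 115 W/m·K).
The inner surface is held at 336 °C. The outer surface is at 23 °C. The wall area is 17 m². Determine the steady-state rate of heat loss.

Series thermal resistances:
R_copper = L/(kA) = 0.0012/(391×17) = 1.805×10^-7 K/W
R_vermiculite fill = L/(kA) = 0.135/(0.0769×17) = 0.1033 K/W
R_brass = L/(kA) = 0.0017/(115×17) = 8.696×10^-7 K/W
R_total = 0.1033 K/W
Q = ΔT / R_total = 313 / 0.1033

Q ≈ 3030 W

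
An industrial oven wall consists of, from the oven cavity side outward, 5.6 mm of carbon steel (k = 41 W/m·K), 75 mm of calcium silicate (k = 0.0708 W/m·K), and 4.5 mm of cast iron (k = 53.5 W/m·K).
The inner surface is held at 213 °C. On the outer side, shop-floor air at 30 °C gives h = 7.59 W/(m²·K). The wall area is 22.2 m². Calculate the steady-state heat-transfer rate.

Q ≈ 3410 W

Using the resistance-network approach (series):
R_carbon steel = L/(kA) = 0.0056/(41×22.2) = 6.152×10^-6 K/W
R_calcium silicate = L/(kA) = 0.075/(0.0708×22.2) = 0.04772 K/W
R_cast iron = L/(kA) = 0.0045/(53.5×22.2) = 3.789×10^-6 K/W
R_outer film = 1/(h_o·A) = 1/(7.59×22.2) = 0.005935 K/W
R_total = 0.05366 K/W
Q = ΔT / R_total = 183 / 0.05366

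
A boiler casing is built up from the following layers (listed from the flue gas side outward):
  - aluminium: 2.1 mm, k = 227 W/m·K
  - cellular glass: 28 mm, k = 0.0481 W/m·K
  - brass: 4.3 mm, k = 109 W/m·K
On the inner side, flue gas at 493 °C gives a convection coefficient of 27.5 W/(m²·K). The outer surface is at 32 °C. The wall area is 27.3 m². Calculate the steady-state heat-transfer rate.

Series thermal resistances:
R_inner film = 1/(h_i·A) = 1/(27.5×27.3) = 0.001332 K/W
R_aluminium = L/(kA) = 0.0021/(227×27.3) = 3.389×10^-7 K/W
R_cellular glass = L/(kA) = 0.028/(0.0481×27.3) = 0.02132 K/W
R_brass = L/(kA) = 0.0043/(109×27.3) = 1.445×10^-6 K/W
R_total = 0.02266 K/W
Q = ΔT / R_total = 461 / 0.02266

Q ≈ 20300 W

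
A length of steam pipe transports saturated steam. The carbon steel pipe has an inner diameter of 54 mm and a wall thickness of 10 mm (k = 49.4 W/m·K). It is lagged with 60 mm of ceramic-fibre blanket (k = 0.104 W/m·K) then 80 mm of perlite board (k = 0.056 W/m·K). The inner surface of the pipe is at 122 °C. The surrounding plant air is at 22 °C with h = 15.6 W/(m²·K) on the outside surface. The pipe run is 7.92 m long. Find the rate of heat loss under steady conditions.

For a radial system each layer contributes R = ln(r_out/r_in)/(2πkL); films add R = 1/(hA).
R_carbon steel pipe wall = ln(37/27)/(2π×49.4×7.92) = 1.282×10^-4 K/W
R_ceramic-fibre blanket = ln(97/37)/(2π×0.104×7.92) = 0.1862 K/W
R_perlite board = ln(177/97)/(2π×0.056×7.92) = 0.2158 K/W
R_outer film = 1/(h_o·2πr_oL) = 1/(15.6×2π×0.177×7.92) = 0.007278 K/W
R_total = 0.4095 K/W
Q = ΔT/R_total = 100/0.4095

Q ≈ 244 W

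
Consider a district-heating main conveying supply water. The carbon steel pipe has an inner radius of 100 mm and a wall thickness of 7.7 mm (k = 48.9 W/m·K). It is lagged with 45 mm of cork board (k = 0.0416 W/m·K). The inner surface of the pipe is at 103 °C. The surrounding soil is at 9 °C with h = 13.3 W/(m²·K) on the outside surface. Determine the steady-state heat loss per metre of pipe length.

Treating each annulus and film as a series resistance:
R_carbon steel pipe wall = ln(107.7/100)/(2π×48.9×1) = 2.414×10^-4 K/W
R_cork board = ln(152.7/107.7)/(2π×0.0416×1) = 1.336 K/W
R_outer film = 1/(h_o·2πr_oL) = 1/(13.3×2π×0.1527×1) = 0.07837 K/W
R_total = 1.414 K/W
Q = ΔT/R_total = 94/1.414

q′ ≈ 66.5 W/m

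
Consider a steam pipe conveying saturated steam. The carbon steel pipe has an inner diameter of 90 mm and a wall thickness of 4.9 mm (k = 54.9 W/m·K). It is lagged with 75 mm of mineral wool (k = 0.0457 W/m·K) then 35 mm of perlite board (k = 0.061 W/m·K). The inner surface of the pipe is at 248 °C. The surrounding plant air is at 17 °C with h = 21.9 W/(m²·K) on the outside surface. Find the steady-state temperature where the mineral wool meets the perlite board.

Per-layer cylindrical resistances, series-summed:
R_carbon steel pipe wall = ln(49.9/45)/(2π×54.9×1) = 2.996×10^-4 K/W
R_mineral wool = ln(124.9/49.9)/(2π×0.0457×1) = 3.195 K/W
R_perlite board = ln(159.9/124.9)/(2π×0.061×1) = 0.6445 K/W
R_outer film = 1/(h_o·2πr_oL) = 1/(21.9×2π×0.1599×1) = 0.04545 K/W
R_total = 3.886 K/W
Q = ΔT/R_total = 231/3.886
Q = 59.5 W/m
T_interface = T_inner − Q·ΣR(inner→interface) = 248 − 59.5×3.196

T ≈ 58 °C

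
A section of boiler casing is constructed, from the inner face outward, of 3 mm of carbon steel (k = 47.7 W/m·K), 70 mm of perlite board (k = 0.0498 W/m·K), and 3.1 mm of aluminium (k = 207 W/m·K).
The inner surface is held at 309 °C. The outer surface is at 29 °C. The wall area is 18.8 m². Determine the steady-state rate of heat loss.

Thermal resistances in series:
R_carbon steel = L/(kA) = 0.003/(47.7×18.8) = 3.345×10^-6 K/W
R_perlite board = L/(kA) = 0.07/(0.0498×18.8) = 0.07477 K/W
R_aluminium = L/(kA) = 0.0031/(207×18.8) = 7.966×10^-7 K/W
R_total = 0.07477 K/W
Q = ΔT / R_total = 280 / 0.07477

Q ≈ 3740 W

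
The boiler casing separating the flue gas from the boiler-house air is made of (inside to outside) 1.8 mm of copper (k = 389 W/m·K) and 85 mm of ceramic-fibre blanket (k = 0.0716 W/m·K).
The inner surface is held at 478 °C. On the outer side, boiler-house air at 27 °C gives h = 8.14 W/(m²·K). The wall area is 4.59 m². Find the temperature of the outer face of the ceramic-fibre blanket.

Series thermal resistances:
R_copper = L/(kA) = 0.0018/(389×4.59) = 1.008×10^-6 K/W
R_ceramic-fibre blanket = L/(kA) = 0.085/(0.0716×4.59) = 0.2586 K/W
R_outer film = 1/(h_o·A) = 1/(8.14×4.59) = 0.02676 K/W
R_total = 0.2854 K/W;  Q = ΔT/R_total = 451/0.2854 = 1580 W
T_interface = T_inner − Q·ΣR(inner→interface) = 478 − 1580×0.2586

T ≈ 69.3 °C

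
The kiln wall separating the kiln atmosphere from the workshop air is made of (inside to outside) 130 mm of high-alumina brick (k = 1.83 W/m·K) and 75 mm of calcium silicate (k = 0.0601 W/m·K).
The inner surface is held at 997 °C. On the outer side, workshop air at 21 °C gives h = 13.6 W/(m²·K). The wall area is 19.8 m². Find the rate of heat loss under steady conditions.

Model the wall as resistances in series:
R_high-alumina brick = L/(kA) = 0.13/(1.83×19.8) = 0.003588 K/W
R_calcium silicate = L/(kA) = 0.075/(0.0601×19.8) = 0.06303 K/W
R_outer film = 1/(h_o·A) = 1/(13.6×19.8) = 0.003714 K/W
R_total = 0.07033 K/W
Q = ΔT / R_total = 976 / 0.07033

Q ≈ 13900 W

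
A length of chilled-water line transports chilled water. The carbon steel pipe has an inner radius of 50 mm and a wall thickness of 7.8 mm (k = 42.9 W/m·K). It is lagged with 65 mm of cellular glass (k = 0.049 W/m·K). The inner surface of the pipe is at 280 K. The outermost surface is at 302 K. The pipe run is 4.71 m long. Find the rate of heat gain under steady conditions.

For a radial system each layer contributes R = ln(r_out/r_in)/(2πkL); films add R = 1/(hA).
R_carbon steel pipe wall = ln(57.8/50)/(2π×42.9×4.71) = 1.142×10^-4 K/W
R_cellular glass = ln(122.8/57.8)/(2π×0.049×4.71) = 0.5197 K/W
R_total = 0.5198 K/W
Q = ΔT/R_total = 22/0.5198

Q ≈ 42.3 W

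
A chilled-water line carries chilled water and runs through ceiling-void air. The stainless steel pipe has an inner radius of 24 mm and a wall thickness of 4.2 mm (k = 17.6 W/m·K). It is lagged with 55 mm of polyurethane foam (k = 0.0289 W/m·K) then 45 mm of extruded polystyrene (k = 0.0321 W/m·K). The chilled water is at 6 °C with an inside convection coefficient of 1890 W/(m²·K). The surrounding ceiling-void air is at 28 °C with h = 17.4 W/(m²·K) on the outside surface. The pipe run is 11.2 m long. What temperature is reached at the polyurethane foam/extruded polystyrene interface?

Radial resistances (cylindrical: R_cond = ln(r_o/r_i)/(2πkL), R_conv = 1/(h·2πrL)):
R_inner film = 1/(h_i·2πr₁L) = 1/(1890×2π×0.024×11.2) = 3.133×10^-4 K/W
R_stainless steel pipe wall = ln(28.2/24)/(2π×17.6×11.2) = 1.302×10^-4 K/W
R_polyurethane foam = ln(83.2/28.2)/(2π×0.0289×11.2) = 0.532 K/W
R_extruded polystyrene = ln(128.2/83.2)/(2π×0.0321×11.2) = 0.1914 K/W
R_outer film = 1/(h_o·2πr_oL) = 1/(17.4×2π×0.1282×11.2) = 0.00637 K/W
R_total = 0.7302 K/W
Q = ΔT/R_total = 22/0.7302
Q = 30.1 W
T_interface = T_inner + Q·ΣR(inner→interface) = 6 + 30.1×0.5324

T ≈ 22 °C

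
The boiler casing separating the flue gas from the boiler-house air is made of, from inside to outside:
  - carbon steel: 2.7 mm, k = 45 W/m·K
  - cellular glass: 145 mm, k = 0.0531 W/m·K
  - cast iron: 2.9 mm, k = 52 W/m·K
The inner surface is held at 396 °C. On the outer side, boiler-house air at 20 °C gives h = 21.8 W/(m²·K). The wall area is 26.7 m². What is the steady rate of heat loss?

Thermal resistances in series:
R_carbon steel = L/(kA) = 0.0027/(45×26.7) = 2.247×10^-6 K/W
R_cellular glass = L/(kA) = 0.145/(0.0531×26.7) = 0.1023 K/W
R_cast iron = L/(kA) = 0.0029/(52×26.7) = 2.089×10^-6 K/W
R_outer film = 1/(h_o·A) = 1/(21.8×26.7) = 0.001718 K/W
R_total = 0.104 K/W
Q = ΔT / R_total = 376 / 0.104

Q ≈ 3620 W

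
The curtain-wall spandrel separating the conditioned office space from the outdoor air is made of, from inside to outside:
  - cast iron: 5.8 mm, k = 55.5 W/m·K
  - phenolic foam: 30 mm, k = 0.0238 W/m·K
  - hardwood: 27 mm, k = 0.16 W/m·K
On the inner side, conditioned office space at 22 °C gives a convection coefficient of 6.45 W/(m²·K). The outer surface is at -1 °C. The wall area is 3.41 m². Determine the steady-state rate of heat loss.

Thermal resistances in series:
R_inner film = 1/(h_i·A) = 1/(6.45×3.41) = 0.04547 K/W
R_cast iron = L/(kA) = 0.0058/(55.5×3.41) = 3.065×10^-5 K/W
R_phenolic foam = L/(kA) = 0.03/(0.0238×3.41) = 0.3696 K/W
R_hardwood = L/(kA) = 0.027/(0.16×3.41) = 0.04949 K/W
R_total = 0.4646 K/W
Q = ΔT / R_total = 23 / 0.4646

Q ≈ 49.5 W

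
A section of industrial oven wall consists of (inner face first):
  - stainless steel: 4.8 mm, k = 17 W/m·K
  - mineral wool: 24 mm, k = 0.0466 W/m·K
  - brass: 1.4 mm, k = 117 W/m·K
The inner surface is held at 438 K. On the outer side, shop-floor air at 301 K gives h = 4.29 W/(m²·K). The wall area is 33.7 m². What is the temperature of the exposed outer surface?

T ≈ 344 K

Series thermal resistances:
R_stainless steel = L/(kA) = 0.0048/(17×33.7) = 8.378×10^-6 K/W
R_mineral wool = L/(kA) = 0.024/(0.0466×33.7) = 0.01528 K/W
R_brass = L/(kA) = 0.0014/(117×33.7) = 3.551×10^-7 K/W
R_outer film = 1/(h_o·A) = 1/(4.29×33.7) = 0.006917 K/W
R_total = 0.02221 K/W;  Q = ΔT/R_total = 137/0.02221 = 6169 W
T_interface = T_inner − Q·ΣR(inner→interface) = 438 − 6170×0.01529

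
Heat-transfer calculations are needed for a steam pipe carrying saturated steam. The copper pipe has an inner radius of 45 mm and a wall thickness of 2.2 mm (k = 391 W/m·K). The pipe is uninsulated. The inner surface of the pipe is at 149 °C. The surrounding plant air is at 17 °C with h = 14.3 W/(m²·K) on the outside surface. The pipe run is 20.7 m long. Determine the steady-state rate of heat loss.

Radial resistances (cylindrical: R_cond = ln(r_o/r_i)/(2πkL), R_conv = 1/(h·2πrL)):
R_copper pipe wall = ln(47.2/45)/(2π×391×20.7) = 9.386×10^-7 K/W
R_outer film = 1/(h_o·2πr_oL) = 1/(14.3×2π×0.0472×20.7) = 0.01139 K/W
R_total = 0.01139 K/W
Q = ΔT/R_total = 132/0.01139

Q ≈ 11600 W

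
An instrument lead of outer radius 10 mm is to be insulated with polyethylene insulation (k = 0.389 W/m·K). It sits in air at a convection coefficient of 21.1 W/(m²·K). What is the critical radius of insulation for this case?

r_cr ≈ 18.4 mm

For a cylinder r_cr = k/h = 0.389/21.1
r_cr = 18.4 mm; since the bare radius (10 mm) is below r_cr, adding a thin layer of insulation will *increase* heat loss.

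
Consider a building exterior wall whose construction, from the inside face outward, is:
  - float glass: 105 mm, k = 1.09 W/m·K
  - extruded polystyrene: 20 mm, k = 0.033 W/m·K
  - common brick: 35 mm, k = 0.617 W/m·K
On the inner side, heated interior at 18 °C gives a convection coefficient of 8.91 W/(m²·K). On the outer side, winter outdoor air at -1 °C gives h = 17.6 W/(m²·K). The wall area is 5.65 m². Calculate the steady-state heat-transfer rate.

Model the wall as resistances in series:
R_inner film = 1/(h_i·A) = 1/(8.91×5.65) = 0.01986 K/W
R_float glass = L/(kA) = 0.105/(1.09×5.65) = 0.01705 K/W
R_extruded polystyrene = L/(kA) = 0.02/(0.033×5.65) = 0.1073 K/W
R_common brick = L/(kA) = 0.035/(0.617×5.65) = 0.01004 K/W
R_outer film = 1/(h_o·A) = 1/(17.6×5.65) = 0.01006 K/W
R_total = 0.1643 K/W
Q = ΔT / R_total = 19 / 0.1643

Q ≈ 116 W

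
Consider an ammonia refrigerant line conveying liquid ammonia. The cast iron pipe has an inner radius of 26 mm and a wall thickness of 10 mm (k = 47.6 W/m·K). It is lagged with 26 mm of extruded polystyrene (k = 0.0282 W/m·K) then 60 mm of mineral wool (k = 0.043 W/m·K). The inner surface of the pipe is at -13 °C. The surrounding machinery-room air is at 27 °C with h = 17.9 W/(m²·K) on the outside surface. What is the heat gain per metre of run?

Cylindrical conduction, so R = ln(r₂/r₁)/(2πkL) per layer, in series:
R_cast iron pipe wall = ln(36/26)/(2π×47.6×1) = 0.001088 K/W
R_extruded polystyrene = ln(62/36)/(2π×0.0282×1) = 3.068 K/W
R_mineral wool = ln(122/62)/(2π×0.043×1) = 2.505 K/W
R_outer film = 1/(h_o·2πr_oL) = 1/(17.9×2π×0.122×1) = 0.07288 K/W
R_total = 5.647 K/W
Q = ΔT/R_total = 40/5.647

q′ ≈ 7.08 W/m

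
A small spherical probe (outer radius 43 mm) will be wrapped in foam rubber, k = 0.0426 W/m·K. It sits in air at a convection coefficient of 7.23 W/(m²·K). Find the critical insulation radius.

For a sphere r_cr = 2k/h = 2×0.0426/7.23
r_cr = 11.8 mm; since the bare radius (43 mm) is above r_cr, any added insulation will reduce heat loss.

r_cr ≈ 11.8 mm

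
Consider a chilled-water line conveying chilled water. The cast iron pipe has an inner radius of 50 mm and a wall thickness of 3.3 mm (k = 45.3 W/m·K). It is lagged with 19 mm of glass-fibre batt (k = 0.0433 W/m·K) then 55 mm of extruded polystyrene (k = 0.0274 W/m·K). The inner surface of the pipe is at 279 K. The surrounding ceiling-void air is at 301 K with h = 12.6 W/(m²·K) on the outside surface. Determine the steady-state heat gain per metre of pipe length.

Treating each annulus and film as a series resistance:
R_cast iron pipe wall = ln(53.3/50)/(2π×45.3×1) = 2.246×10^-4 K/W
R_glass-fibre batt = ln(72.3/53.3)/(2π×0.0433×1) = 1.121 K/W
R_extruded polystyrene = ln(127.3/72.3)/(2π×0.0274×1) = 3.286 K/W
R_outer film = 1/(h_o·2πr_oL) = 1/(12.6×2π×0.1273×1) = 0.09923 K/W
R_total = 4.506 K/W
Q = ΔT/R_total = 22/4.506

q′ ≈ 4.88 W/m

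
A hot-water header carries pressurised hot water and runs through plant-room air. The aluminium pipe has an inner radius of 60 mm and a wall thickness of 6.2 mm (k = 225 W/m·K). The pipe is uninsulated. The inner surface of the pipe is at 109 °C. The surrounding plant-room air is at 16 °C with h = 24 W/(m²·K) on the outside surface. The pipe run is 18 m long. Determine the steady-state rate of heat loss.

Treating each annulus and film as a series resistance:
R_aluminium pipe wall = ln(66.2/60)/(2π×225×18) = 3.864×10^-6 K/W
R_outer film = 1/(h_o·2πr_oL) = 1/(24×2π×0.0662×18) = 0.005565 K/W
R_total = 0.005569 K/W
Q = ΔT/R_total = 93/0.005569

Q ≈ 16700 W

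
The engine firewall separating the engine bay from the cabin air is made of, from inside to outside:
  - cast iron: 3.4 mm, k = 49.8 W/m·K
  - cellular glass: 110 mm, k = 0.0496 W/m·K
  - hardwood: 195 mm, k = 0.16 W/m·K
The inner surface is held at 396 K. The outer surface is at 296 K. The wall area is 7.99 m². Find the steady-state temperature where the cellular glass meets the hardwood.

T ≈ 331 K

Model the wall as resistances in series:
R_cast iron = L/(kA) = 0.0034/(49.8×7.99) = 8.545×10^-6 K/W
R_cellular glass = L/(kA) = 0.11/(0.0496×7.99) = 0.2776 K/W
R_hardwood = L/(kA) = 0.195/(0.16×7.99) = 0.1525 K/W
R_total = 0.4301 K/W;  Q = ΔT/R_total = 100/0.4301 = 232.5 W
T_interface = T_inner − Q·ΣR(inner→interface) = 396 − 232×0.2776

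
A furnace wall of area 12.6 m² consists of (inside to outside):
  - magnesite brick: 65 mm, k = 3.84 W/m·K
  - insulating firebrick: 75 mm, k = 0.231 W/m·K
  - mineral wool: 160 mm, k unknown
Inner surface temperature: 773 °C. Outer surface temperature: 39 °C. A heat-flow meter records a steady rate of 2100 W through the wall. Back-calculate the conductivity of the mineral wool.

Series thermal resistances:
R_magnesite brick = L/(kA) = 0.065/(3.84×12.6) = 0.001343 K/W
R_insulating firebrick = L/(kA) = 0.075/(0.231×12.6) = 0.02577 K/W
Sum of known resistances R_other = 0.02711 K/W
Total R = ΔT/Q = 734/2100 = 0.3495 K/W
R_mineral wool = R_total − R_other = 0.3224 K/W
k = L/(R·A) = 0.16/(0.3224×12.6)

k ≈ 0.0394 W/(m·K)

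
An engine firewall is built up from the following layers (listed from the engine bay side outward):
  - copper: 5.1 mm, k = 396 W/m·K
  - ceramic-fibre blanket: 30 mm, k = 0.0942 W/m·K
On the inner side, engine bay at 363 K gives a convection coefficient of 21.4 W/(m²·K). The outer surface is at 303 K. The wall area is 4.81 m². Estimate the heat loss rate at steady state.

Treating each layer as a thermal resistance in series:
R_inner film = 1/(h_i·A) = 1/(21.4×4.81) = 0.009715 K/W
R_copper = L/(kA) = 0.0051/(396×4.81) = 2.678×10^-6 K/W
R_ceramic-fibre blanket = L/(kA) = 0.03/(0.0942×4.81) = 0.06621 K/W
R_total = 0.07593 K/W
Q = ΔT / R_total = 60 / 0.07593

Q ≈ 790 W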